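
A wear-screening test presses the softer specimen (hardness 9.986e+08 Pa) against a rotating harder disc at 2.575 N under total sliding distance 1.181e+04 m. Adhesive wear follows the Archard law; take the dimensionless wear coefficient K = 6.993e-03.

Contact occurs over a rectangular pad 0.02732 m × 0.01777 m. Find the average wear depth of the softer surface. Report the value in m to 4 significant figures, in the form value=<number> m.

value=4.387e-04 m

The computation keeps exact precision; intermediates are displayed rounded, and a lone final rounding, at 4 significant figures.
Contact area A = 0.02732 m × 0.01777 m = 4.855e-04 m².
Restated in SI base units: W = 2.575 N, H = 9.986e+08 Pa, K = 6.993e-03.
By Archard's law, V = K·W·L/H = 6.993e-03 · 2.575 · 1.181e+04 / 9.986e+08 = 2.130e-07 m³.
Wear depth h = V/A = 2.130e-07 / 4.855e-04 = 4.387e-04 m.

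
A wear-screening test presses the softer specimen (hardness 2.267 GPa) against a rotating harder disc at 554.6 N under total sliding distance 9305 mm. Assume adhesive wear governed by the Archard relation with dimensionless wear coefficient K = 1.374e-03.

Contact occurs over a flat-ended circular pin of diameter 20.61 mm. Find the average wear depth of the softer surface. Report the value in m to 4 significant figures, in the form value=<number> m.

value=9.375e-06 m

The intermediates are shown rounded, and the computation maintains exact precision. Rounded just once, at four significant digits.
Distance covered L = 9305 mm = 9.305 m.
Hardness H = 2.267 GPa = 2.267e+09 Pa.
Pin diameter d = 20.61 mm = 0.02061 m. Contact area A = π·d²/4 = π·(0.02061 m)²/4 = 3.336e-04 m².
In SI base units, W = 554.6 N, H = 2.267e+09 Pa, K = 1.374e-03.
The Archard volume V = K·W·L/H = 1.374e-03 · 554.6 · 9.305 / 2.267e+09 = 3.128e-09 m³.
Mean depth h = V/A = 3.128e-09 / 3.336e-04 = 9.375e-06 m.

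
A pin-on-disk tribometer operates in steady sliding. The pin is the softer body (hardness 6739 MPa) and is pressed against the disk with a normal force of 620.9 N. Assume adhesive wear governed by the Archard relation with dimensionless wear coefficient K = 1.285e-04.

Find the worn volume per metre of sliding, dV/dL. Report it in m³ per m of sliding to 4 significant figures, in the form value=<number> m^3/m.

Intermediate values are printed rounded — all working math carries full float precision. Rounded once at the end to four significant figures.
Hardness H = 6739 MPa = 6.739e+09 Pa.
Collected in SI base units: W = 620.9 N, H = 6.739e+09 Pa, K = 1.285e-04.
Wear rate dV/dL = K·W/H: 1.285e-04 · 620.9 / 6.739e+09 = 1.184e-11 m³/m.

value=1.184e-11 m^3/m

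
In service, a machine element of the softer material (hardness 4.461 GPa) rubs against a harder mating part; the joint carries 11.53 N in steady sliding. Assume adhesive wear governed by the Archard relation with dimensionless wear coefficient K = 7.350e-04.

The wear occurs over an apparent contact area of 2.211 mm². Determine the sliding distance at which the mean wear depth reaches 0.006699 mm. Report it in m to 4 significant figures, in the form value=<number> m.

All arithmetic keeps full precision. Intermediates are displayed rounded. Rounded once at the end, at four significant figures.
Convert: Hardness H = 4.461 GPa = 4.461e+09 Pa.
Convert: Contact area A = 2.211 mm² = 2.211e-06 m².
Convert: Depth limit h_lim = 0.006699 mm = 6.699e-06 m.
SI base units throughout: W = 11.53 N, H = 4.461e+09 Pa, K = 7.350e-04.
Permissible volume V_lim = h_lim·A = 6.699e-06 · 2.211e-06 = 1.481e-11 m³.
Inverting, life L = V_lim·H/(K·W) = 1.481e-11 · 4.461e+09 / (7.350e-04 · 11.53) = 7.797 m.

value=7.797 m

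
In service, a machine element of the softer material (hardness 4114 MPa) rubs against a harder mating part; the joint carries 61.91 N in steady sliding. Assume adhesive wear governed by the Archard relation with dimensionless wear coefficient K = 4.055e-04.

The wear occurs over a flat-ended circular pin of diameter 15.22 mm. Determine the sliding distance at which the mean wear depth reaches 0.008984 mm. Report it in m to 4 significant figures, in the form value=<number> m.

value=267.9 m

The computation holds full float precision — intermediates are displayed rounded; rounded once at the end, at 4 significant figures.
Convert: Hardness H = 4114 MPa = 4.114e+09 Pa.
Convert: Pin diameter d = 15.22 mm = 0.01522 m. Contact area A = π·d²/4 = π·(0.01522 m)²/4 = 1.819e-04 m².
Convert: Depth limit h_lim = 0.008984 mm = 8.984e-06 m.
In SI base units: W = 61.91 N, H = 4.114e+09 Pa, K = 4.055e-04.
Limit volume V_lim = h_lim·A = 8.984e-06 · 1.819e-04 = 1.635e-09 m³.
Life L = V_lim·H/(K·W) = 1.635e-09 · 4.114e+09 / (4.055e-04 · 61.91) = 267.9 m.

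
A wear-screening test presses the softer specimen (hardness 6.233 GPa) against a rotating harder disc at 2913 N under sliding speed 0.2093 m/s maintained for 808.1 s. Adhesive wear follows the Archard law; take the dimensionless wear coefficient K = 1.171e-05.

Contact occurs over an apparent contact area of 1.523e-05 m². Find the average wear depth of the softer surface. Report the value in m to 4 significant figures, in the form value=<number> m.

value=6.078e-05 m

The intermediates are printed rounded; every step holds full precision, and rounded just once: four significant digits.
Convert: Path length L = v·t = 0.2093 m/s × 808.1 s = 169.1 m.
Convert: Hardness H = 6.233 GPa = 6.233e+09 Pa.
In SI base units: W = 2913 N, H = 6.233e+09 Pa, K = 1.171e-05.
The Archard volume V = K·W·L/H = 1.171e-05 · 2913 · 169.1 / 6.233e+09 = 9.256e-10 m³.
Mean depth h = V/A = 9.256e-10 / 1.523e-05 = 6.078e-05 m.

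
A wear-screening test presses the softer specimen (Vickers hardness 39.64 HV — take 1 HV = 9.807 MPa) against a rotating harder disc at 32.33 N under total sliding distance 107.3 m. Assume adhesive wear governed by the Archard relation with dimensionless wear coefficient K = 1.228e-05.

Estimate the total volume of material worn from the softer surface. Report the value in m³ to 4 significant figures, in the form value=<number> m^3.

value=1.096e-10 m^3

All arithmetic carries exact precision. The intermediates are displayed rounded; one final rounding, at 4 significant figures.
Convert: Hardness H = 39.64 HV × 9.807 MPa/HV = 388.7 MPa = 3.887e+08 Pa.
In SI base units: W = 32.33 N, H = 3.887e+08 Pa, K = 1.228e-05.
The Archard volume V = K·W·L/H = 1.228e-05 · 32.33 · 107.3 / 3.887e+08 = 1.096e-10 m³.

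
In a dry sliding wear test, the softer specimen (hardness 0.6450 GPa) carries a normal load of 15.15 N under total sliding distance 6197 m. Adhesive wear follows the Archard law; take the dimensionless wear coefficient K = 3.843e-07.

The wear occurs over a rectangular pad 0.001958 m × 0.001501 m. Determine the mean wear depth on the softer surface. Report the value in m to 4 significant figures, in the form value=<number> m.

Every step maintains full precision; the intermediates are shown rounded. Rounded just once: four significant digits.
Hardness H = 0.6450 GPa = 6.450e+08 Pa.
Contact area A = 0.001958 m × 0.001501 m = 2.939e-06 m².
As SI base values: W = 15.15 N, H = 6.450e+08 Pa, K = 3.843e-07.
By Archard's law, V = K·W·L/H = 3.843e-07 · 15.15 · 6197 / 6.450e+08 = 5.594e-11 m³.
Depth h = V/A = 5.594e-11 / 2.939e-06 = 1.903e-05 m.

value=1.903e-05 m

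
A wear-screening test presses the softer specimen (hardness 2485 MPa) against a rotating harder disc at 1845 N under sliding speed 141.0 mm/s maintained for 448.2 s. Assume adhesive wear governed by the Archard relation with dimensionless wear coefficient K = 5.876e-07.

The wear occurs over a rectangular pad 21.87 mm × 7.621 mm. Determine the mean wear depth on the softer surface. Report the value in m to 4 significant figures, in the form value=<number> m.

value=1.654e-07 m

The algebra maintains full float precision; the intermediates are printed rounded — a lone final rounding to 4 significant figures.
Sliding speed v = 141.0 mm/s = 0.1410 m/s. Distance L = v·t = 0.1410 m/s × 448.2 s = 63.20 m.
Hardness H = 2485 MPa = 2.485e+09 Pa.
Pad sides 21.87 mm × 7.621 mm = 0.02187 m × 0.007621 m. Contact area A = 0.02187 m × 0.007621 m = 1.667e-04 m².
As SI base values: W = 1845 N, H = 2.485e+09 Pa, K = 5.876e-07.
Archard relation: V = K·W·L/H = 5.876e-07 · 1845 · 63.20 / 2.485e+09 = 2.757e-11 m³.
Depth of wear h = V/A = 2.757e-11 / 1.667e-04 = 1.654e-07 m.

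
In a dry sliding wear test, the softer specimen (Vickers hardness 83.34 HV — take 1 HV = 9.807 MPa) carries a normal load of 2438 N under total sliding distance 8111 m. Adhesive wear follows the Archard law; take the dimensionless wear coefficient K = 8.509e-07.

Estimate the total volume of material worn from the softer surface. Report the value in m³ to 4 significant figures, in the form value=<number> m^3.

value=2.059e-08 m^3

Each operation carries full float precision — the intermediates appear rounded. Rounded just once to 4 significant figures.
Hardness H = 83.34 HV × 9.807 MPa/HV = 817.3 MPa = 8.173e+08 Pa.
Restated in SI base units: W = 2438 N, H = 8.173e+08 Pa, K = 8.509e-07.
Archard relation: V = K·W·L/H = 8.509e-07 · 2438 · 8111 / 8.173e+08 = 2.059e-08 m³.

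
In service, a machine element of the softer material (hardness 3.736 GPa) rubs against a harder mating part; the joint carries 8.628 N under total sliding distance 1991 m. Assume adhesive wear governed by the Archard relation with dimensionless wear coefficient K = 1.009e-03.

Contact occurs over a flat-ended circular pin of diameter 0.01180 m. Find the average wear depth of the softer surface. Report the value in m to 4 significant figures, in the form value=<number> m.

Intermediate values are printed rounded — the computation maintains full precision — rounded once at the end: 4 significant figures.
Hardness H = 3.736 GPa = 3.736e+09 Pa.
Contact area A = π·d²/4 = π·(0.01180 m)²/4 = 1.094e-04 m².
In SI base units, W = 8.628 N, H = 3.736e+09 Pa, K = 1.009e-03.
Wear volume V = K·W·L/H = 1.009e-03 · 8.628 · 1991 / 3.736e+09 = 4.639e-09 m³.
Mean wear depth h = V/A = 4.639e-09 / 1.094e-04 = 4.242e-05 m.

value=4.242e-05 m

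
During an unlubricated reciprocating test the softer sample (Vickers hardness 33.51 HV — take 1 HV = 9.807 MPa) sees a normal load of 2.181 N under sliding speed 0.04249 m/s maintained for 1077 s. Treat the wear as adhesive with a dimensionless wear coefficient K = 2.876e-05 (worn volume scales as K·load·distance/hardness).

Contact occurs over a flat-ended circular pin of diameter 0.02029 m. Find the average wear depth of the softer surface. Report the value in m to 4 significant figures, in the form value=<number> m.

Intermediate values are displayed rounded; all working math carries full precision; one last rounding to four significant digits.
Distance covered L = v·t = 0.04249 m/s × 1077 s = 45.76 m.
Hardness H = 33.51 HV × 9.807 MPa/HV = 328.6 MPa = 3.286e+08 Pa.
Contact area A = π·d²/4 = π·(0.02029 m)²/4 = 3.233e-04 m².
Working in SI base units: W = 2.181 N, H = 3.286e+08 Pa, K = 2.876e-05.
By Archard's law, V = K·W·L/H = 2.876e-05 · 2.181 · 45.76 / 3.286e+08 = 8.734e-12 m³.
Average depth h = V/A = 8.734e-12 / 3.233e-04 = 2.701e-08 m.

value=2.701e-08 m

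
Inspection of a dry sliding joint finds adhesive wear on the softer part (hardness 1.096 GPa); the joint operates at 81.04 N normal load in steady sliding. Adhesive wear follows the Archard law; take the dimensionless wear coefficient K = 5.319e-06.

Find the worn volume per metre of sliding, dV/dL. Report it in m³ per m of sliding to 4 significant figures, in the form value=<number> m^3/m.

value=3.933e-13 m^3/m

All working math maintains full precision. The intermediates are shown rounded, and rounded once at the end: four significant figures.
Convert: Hardness H = 1.096 GPa = 1.096e+09 Pa.
SI base units throughout: W = 81.04 N, H = 1.096e+09 Pa, K = 5.319e-06.
Wear rate dV/dL = K·W/H (independent of L): 5.319e-06 · 81.04 / 1.096e+09 = 3.933e-13 m³/m.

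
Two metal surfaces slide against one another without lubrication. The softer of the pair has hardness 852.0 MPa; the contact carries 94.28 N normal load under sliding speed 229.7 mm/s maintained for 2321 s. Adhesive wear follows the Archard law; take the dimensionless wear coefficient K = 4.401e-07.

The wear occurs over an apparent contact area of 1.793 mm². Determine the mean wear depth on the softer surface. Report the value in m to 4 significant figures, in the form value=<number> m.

The intermediates are shown rounded. Each operation keeps full precision; one last rounding: 4 significant figures.
Convert: Sliding speed v = 229.7 mm/s = 0.2297 m/s. Total distance L = v·t = 0.2297 m/s × 2321 s = 533.1 m.
Convert: Hardness H = 852.0 MPa = 8.520e+08 Pa.
Convert: Contact area A = 1.793 mm² = 1.793e-06 m².
SI base units throughout: W = 94.28 N, H = 8.520e+08 Pa, K = 4.401e-07.
Worn volume V = K·W·L/H = 4.401e-07 · 94.28 · 533.1 / 8.520e+08 = 2.596e-11 m³.
Mean wear depth h = V/A = 2.596e-11 / 1.793e-06 = 1.448e-05 m.

value=1.448e-05 m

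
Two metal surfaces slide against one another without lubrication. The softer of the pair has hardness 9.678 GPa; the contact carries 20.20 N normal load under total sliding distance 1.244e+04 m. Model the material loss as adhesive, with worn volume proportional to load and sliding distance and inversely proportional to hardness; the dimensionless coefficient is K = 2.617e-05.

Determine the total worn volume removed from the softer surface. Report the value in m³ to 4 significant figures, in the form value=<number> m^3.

value=6.795e-10 m^3

Intermediate values are shown rounded — the algebra carries exact precision; a lone final rounding: four significant digits.
Convert: Hardness H = 9.678 GPa = 9.678e+09 Pa.
Working in SI base units: W = 20.20 N, H = 9.678e+09 Pa, K = 2.617e-05.
Apply Archard: V = K·W·L/H = 2.617e-05 · 20.20 · 1.244e+04 / 9.678e+09 = 6.795e-10 m³.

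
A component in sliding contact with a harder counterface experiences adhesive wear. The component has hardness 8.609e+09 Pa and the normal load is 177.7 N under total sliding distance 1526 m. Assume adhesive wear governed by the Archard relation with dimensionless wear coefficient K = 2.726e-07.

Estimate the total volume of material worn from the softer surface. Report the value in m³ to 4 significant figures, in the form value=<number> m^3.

The intermediates are displayed rounded — every step keeps exact precision; rounded just once to four significant figures.
Working in SI base units: W = 177.7 N, H = 8.609e+09 Pa, K = 2.726e-07.
Wear volume V = K·W·L/H = 2.726e-07 · 177.7 · 1526 / 8.609e+09 = 8.586e-12 m³.

value=8.586e-12 m^3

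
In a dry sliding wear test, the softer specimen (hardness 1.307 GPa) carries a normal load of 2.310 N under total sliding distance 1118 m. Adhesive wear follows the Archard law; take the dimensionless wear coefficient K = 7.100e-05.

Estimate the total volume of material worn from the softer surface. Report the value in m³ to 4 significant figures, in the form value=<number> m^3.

All working math keeps full precision; intermediates appear rounded. Rounded just once to four significant digits.
Convert: Hardness H = 1.307 GPa = 1.307e+09 Pa.
In SI base units, W = 2.310 N, H = 1.307e+09 Pa, K = 7.100e-05.
Worn volume V = K·W·L/H = 7.100e-05 · 2.310 · 1118 / 1.307e+09 = 1.403e-10 m³.

value=1.403e-10 m^3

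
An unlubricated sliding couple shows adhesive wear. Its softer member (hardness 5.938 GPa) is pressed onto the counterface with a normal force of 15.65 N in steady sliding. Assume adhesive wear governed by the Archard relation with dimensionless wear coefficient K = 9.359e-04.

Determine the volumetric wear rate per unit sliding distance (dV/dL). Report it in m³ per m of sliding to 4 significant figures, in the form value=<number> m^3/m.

value=2.467e-12 m^3/m

All arithmetic runs at full precision. Printed values are rounded — one final rounding: four significant figures.
Hardness H = 5.938 GPa = 5.938e+09 Pa.
In SI base units: W = 15.65 N, H = 5.938e+09 Pa, K = 9.359e-04.
Sliding wear rate dV/dL = K·W/H (no L dependence): 9.359e-04 · 15.65 / 5.938e+09 = 2.467e-12 m³/m.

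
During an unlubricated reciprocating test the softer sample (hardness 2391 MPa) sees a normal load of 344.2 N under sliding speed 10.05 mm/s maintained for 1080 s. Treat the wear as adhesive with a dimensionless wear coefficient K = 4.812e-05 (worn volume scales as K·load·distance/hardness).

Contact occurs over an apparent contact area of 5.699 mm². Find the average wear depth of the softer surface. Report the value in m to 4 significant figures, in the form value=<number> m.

value=1.319e-05 m

The algebra keeps full float precision. Intermediate values are shown rounded — one last rounding, at four significant digits.
Sliding speed v = 10.05 mm/s = 0.01005 m/s. Total distance L = v·t = 0.01005 m/s × 1080 s = 10.85 m.
Hardness H = 2391 MPa = 2.391e+09 Pa.
Contact area A = 5.699 mm² = 5.699e-06 m².
In SI base units, W = 344.2 N, H = 2.391e+09 Pa, K = 4.812e-05.
Volume removed: V = K·W·L/H = 4.812e-05 · 344.2 · 10.85 / 2.391e+09 = 7.519e-11 m³.
Wear depth h = V/A = 7.519e-11 / 5.699e-06 = 1.319e-05 m.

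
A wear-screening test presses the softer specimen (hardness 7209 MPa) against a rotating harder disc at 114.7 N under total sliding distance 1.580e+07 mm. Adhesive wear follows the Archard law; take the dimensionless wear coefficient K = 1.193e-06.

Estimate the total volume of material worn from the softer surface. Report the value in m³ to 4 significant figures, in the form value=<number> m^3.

value=2.999e-10 m^3

Displayed values are rounded; the algebra runs at exact precision, and one final rounding to 4 significant figures.
Sliding distance L = 1.580e+07 mm = 1.580e+04 m.
Hardness H = 7209 MPa = 7.209e+09 Pa.
As SI base values: W = 114.7 N, H = 7.209e+09 Pa, K = 1.193e-06.
Worn volume V = K·W·L/H = 1.193e-06 · 114.7 · 1.580e+04 / 7.209e+09 = 2.999e-10 m³.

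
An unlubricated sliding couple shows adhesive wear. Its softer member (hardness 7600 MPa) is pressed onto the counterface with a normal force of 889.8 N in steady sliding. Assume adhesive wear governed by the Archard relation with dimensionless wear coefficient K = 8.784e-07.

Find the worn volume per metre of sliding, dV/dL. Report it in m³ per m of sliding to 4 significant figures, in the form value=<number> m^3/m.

value=1.028e-13 m^3/m

All working math keeps full float precision — intermediates appear rounded. Rounded just once, at four significant digits.
Hardness H = 7600 MPa = 7.600e+09 Pa.
In SI base units: W = 889.8 N, H = 7.600e+09 Pa, K = 8.784e-07.
Volumetric rate dV/dL = K·W/H (independent of L): 8.784e-07 · 889.8 / 7.600e+09 = 1.028e-13 m³/m.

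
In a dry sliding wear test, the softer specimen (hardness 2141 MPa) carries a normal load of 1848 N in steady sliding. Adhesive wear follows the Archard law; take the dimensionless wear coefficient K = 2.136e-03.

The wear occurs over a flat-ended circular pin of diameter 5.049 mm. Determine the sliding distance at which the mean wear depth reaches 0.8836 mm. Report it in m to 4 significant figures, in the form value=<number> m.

value=9.596 m

Intermediates are displayed rounded. The algebra runs at exact precision; one last rounding, at 4 significant figures.
Hardness H = 2141 MPa = 2.141e+09 Pa.
Pin diameter d = 5.049 mm = 0.005049 m. Contact area A = π·d²/4 = π·(0.005049 m)²/4 = 2.002e-05 m².
Depth limit h_lim = 0.8836 mm = 8.836e-04 m.
In SI base units: W = 1848 N, H = 2.141e+09 Pa, K = 2.136e-03.
Allowed volume V_lim = h_lim·A = 8.836e-04 · 2.002e-05 = 1.769e-08 m³.
Life L = V_lim·H/(K·W) = 1.769e-08 · 2.141e+09 / (2.136e-03 · 1848) = 9.596 m.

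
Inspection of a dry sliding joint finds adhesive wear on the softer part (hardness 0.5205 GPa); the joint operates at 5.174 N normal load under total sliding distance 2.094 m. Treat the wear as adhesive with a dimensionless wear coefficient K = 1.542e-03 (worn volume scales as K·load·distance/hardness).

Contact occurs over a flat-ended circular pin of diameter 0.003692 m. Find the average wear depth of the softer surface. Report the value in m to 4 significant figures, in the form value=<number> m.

The intermediates appear rounded, and each operation carries full precision. Rounded just once: four significant figures.
Hardness H = 0.5205 GPa = 5.205e+08 Pa.
Contact area A = π·d²/4 = π·(0.003692 m)²/4 = 1.071e-05 m².
As SI base values: W = 5.174 N, H = 5.205e+08 Pa, K = 1.542e-03.
Worn volume V = K·W·L/H = 1.542e-03 · 5.174 · 2.094 / 5.205e+08 = 3.210e-11 m³.
Wear depth h = V/A = 3.210e-11 / 1.071e-05 = 2.998e-06 m.

value=2.998e-06 m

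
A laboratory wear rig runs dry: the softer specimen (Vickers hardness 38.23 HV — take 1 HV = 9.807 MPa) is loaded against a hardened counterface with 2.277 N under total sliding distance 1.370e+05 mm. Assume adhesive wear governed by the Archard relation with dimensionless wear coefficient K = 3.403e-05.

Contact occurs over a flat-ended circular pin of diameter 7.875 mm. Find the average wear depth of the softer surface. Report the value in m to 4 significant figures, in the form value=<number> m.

Printed values are rounded; every step carries full precision — rounded once at the end to four significant digits.
The distance L = 1.370e+05 mm = 137.0 m.
Hardness H = 38.23 HV × 9.807 MPa/HV = 374.9 MPa = 3.749e+08 Pa.
Pin diameter d = 7.875 mm = 0.007875 m. Contact area A = π·d²/4 = π·(0.007875 m)²/4 = 4.871e-05 m².
In SI base units, W = 2.277 N, H = 3.749e+08 Pa, K = 3.403e-05.
The Archard volume V = K·W·L/H = 3.403e-05 · 2.277 · 137.0 / 3.749e+08 = 2.831e-11 m³.
Mean depth h = V/A = 2.831e-11 / 4.871e-05 = 5.813e-07 m.

value=5.813e-07 m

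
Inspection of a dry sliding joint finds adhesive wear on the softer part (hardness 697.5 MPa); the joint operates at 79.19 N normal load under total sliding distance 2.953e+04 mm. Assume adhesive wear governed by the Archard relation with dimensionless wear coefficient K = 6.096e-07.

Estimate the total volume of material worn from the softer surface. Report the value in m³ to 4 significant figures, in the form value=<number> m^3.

value=2.044e-12 m^3

All arithmetic holds exact precision; intermediates are printed rounded. Rounded once at the end, at four significant digits.
Total distance L = 2.953e+04 mm = 29.53 m.
Hardness H = 697.5 MPa = 6.975e+08 Pa.
Working in SI base units: W = 79.19 N, H = 6.975e+08 Pa, K = 6.096e-07.
The Archard volume V = K·W·L/H = 6.096e-07 · 79.19 · 29.53 / 6.975e+08 = 2.044e-12 m³.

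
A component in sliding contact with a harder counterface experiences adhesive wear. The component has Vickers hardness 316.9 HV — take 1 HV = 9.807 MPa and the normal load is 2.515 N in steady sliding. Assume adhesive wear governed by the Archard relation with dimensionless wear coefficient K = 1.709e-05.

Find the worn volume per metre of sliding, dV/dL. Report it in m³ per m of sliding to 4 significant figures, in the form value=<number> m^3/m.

All working math holds exact precision, and the intermediates are shown rounded, and rounded once at the end, at 4 significant digits.
Convert: Hardness H = 316.9 HV × 9.807 MPa/HV = 3108 MPa = 3.108e+09 Pa.
In SI base units: W = 2.515 N, H = 3.108e+09 Pa, K = 1.709e-05.
Wear rate dV/dL = K·W/H: 1.709e-05 · 2.515 / 3.108e+09 = 1.383e-14 m³/m.

value=1.383e-14 m^3/m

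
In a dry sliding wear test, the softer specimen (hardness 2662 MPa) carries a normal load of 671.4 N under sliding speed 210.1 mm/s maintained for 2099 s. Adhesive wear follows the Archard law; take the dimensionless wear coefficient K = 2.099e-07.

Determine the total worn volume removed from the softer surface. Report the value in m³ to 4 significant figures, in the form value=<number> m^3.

value=2.335e-11 m^3

Intermediates appear rounded; all working math carries full precision; one last rounding: 4 significant digits.
Sliding speed v = 210.1 mm/s = 0.2101 m/s. The distance L = v·t = 0.2101 m/s × 2099 s = 441.0 m.
Hardness H = 2662 MPa = 2.662e+09 Pa.
SI base units throughout: W = 671.4 N, H = 2.662e+09 Pa, K = 2.099e-07.
Worn volume V = K·W·L/H = 2.099e-07 · 671.4 · 441.0 / 2.662e+09 = 2.335e-11 m³.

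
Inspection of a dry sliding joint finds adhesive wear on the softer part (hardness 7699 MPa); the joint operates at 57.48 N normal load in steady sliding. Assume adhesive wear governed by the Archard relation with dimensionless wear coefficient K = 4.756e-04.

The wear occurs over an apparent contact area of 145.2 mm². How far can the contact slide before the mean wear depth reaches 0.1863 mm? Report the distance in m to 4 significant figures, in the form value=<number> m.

Intermediate values are displayed rounded; all working math maintains exact precision, and a lone final rounding, at four significant figures.
Hardness H = 7699 MPa = 7.699e+09 Pa.
Contact area A = 145.2 mm² = 1.452e-04 m².
Depth limit h_lim = 0.1863 mm = 1.863e-04 m.
Restated in SI base units: W = 57.48 N, H = 7.699e+09 Pa, K = 4.756e-04.
Wearable volume V_lim = h_lim·A = 1.863e-04 · 1.452e-04 = 2.705e-08 m³.
Life L = V_lim·H/(K·W) = 2.705e-08 · 7.699e+09 / (4.756e-04 · 57.48) = 7618 m.

value=7618 m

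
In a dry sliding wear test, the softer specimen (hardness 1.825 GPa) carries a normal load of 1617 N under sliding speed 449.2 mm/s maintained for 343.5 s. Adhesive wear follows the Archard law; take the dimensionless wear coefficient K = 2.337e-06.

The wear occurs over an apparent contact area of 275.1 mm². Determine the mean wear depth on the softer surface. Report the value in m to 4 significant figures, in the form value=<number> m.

value=1.161e-06 m

The intermediates appear rounded; each operation carries exact precision; rounded just once to four significant digits.
Convert: Sliding speed v = 449.2 mm/s = 0.4492 m/s. Path length L = v·t = 0.4492 m/s × 343.5 s = 154.3 m.
Convert: Hardness H = 1.825 GPa = 1.825e+09 Pa.
Convert: Contact area A = 275.1 mm² = 2.751e-04 m².
In SI base units: W = 1617 N, H = 1.825e+09 Pa, K = 2.337e-06.
Wear volume V = K·W·L/H = 2.337e-06 · 1617 · 154.3 / 1.825e+09 = 3.195e-10 m³.
Average depth h = V/A = 3.195e-10 / 2.751e-04 = 1.161e-06 m.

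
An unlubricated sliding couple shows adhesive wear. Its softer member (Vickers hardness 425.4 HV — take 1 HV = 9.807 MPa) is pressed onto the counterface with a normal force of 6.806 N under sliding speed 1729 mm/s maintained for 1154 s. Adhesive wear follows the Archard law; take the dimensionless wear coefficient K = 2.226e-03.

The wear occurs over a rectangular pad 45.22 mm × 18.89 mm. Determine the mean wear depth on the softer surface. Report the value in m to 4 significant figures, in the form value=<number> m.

value=8.482e-06 m

The intermediates are shown rounded; every step carries exact precision — a lone final rounding, at four significant figures.
Convert: Sliding speed v = 1729 mm/s = 1.729 m/s. Distance covered L = v·t = 1.729 m/s × 1154 s = 1995 m.
Convert: Hardness H = 425.4 HV × 9.807 MPa/HV = 4172 MPa = 4.172e+09 Pa.
Convert: Pad sides 45.22 mm × 18.89 mm = 0.04522 m × 0.01889 m. Contact area A = 0.04522 m × 0.01889 m = 8.542e-04 m².
As SI base values: W = 6.806 N, H = 4.172e+09 Pa, K = 2.226e-03.
Worn volume V = K·W·L/H = 2.226e-03 · 6.806 · 1995 / 4.172e+09 = 7.246e-09 m³.
Depth of wear h = V/A = 7.246e-09 / 8.542e-04 = 8.482e-06 m.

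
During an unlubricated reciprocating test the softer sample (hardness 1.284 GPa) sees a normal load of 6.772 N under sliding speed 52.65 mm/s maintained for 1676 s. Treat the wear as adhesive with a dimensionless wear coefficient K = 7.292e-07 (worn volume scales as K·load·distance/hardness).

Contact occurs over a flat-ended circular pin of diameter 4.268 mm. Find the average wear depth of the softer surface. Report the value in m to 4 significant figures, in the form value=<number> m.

The computation keeps full float precision. Intermediate values are shown rounded, and rounded just once: four significant digits.
Convert: Sliding speed v = 52.65 mm/s = 0.05265 m/s. Total distance L = v·t = 0.05265 m/s × 1676 s = 88.24 m.
Convert: Hardness H = 1.284 GPa = 1.284e+09 Pa.
Convert: Pin diameter d = 4.268 mm = 0.004268 m. Contact area A = π·d²/4 = π·(0.004268 m)²/4 = 1.431e-05 m².
In SI base units, W = 6.772 N, H = 1.284e+09 Pa, K = 7.292e-07.
Wear volume V = K·W·L/H = 7.292e-07 · 6.772 · 88.24 / 1.284e+09 = 3.394e-13 m³.
Depth h = V/A = 3.394e-13 / 1.431e-05 = 2.372e-08 m.

value=2.372e-08 m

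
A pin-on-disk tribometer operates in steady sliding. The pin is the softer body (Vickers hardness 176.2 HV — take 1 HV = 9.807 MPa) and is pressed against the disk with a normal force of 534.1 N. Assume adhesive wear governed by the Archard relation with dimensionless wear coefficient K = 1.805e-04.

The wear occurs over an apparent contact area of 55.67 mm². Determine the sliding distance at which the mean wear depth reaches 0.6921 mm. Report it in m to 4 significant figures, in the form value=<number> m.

value=690.6 m

The computation runs at exact precision, and the intermediates are shown rounded — one last rounding, at four significant figures.
Hardness H = 176.2 HV × 9.807 MPa/HV = 1728 MPa = 1.728e+09 Pa.
Contact area A = 55.67 mm² = 5.567e-05 m².
Depth limit h_lim = 0.6921 mm = 6.921e-04 m.
SI base units throughout: W = 534.1 N, H = 1.728e+09 Pa, K = 1.805e-04.
Volume at the limit: V_lim = h_lim·A = 6.921e-04 · 5.567e-05 = 3.853e-08 m³.
Life L = V_lim·H/(K·W) = 3.853e-08 · 1.728e+09 / (1.805e-04 · 534.1) = 690.6 m.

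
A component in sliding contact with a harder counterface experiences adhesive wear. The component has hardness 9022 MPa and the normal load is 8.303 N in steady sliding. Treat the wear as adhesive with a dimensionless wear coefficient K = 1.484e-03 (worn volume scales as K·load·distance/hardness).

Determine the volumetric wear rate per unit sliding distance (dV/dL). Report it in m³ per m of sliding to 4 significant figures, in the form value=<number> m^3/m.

value=1.366e-12 m^3/m

All working math maintains full precision — intermediate values appear rounded, and one last rounding, at 4 significant figures.
Hardness H = 9022 MPa = 9.022e+09 Pa.
Collected in SI base units: W = 8.303 N, H = 9.022e+09 Pa, K = 1.484e-03.
The wear rate dV/dL = K·W/H — distance-free: 1.484e-03 · 8.303 / 9.022e+09 = 1.366e-12 m³/m.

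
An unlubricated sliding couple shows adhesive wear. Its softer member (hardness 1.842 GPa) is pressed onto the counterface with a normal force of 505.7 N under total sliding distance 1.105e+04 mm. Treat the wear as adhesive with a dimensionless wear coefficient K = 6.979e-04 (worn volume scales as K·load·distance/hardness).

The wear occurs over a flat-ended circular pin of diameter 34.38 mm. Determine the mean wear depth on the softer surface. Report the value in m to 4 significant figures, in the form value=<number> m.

Intermediate values are displayed rounded — the algebra runs at exact precision. Rounded just once to 4 significant digits.
The distance L = 1.105e+04 mm = 11.05 m.
Hardness H = 1.842 GPa = 1.842e+09 Pa.
Pin diameter d = 34.38 mm = 0.03438 m. Contact area A = π·d²/4 = π·(0.03438 m)²/4 = 9.283e-04 m².
In SI base units: W = 505.7 N, H = 1.842e+09 Pa, K = 6.979e-04.
By Archard's law, V = K·W·L/H = 6.979e-04 · 505.7 · 11.05 / 1.842e+09 = 2.117e-09 m³.
Mean depth h = V/A = 2.117e-09 / 9.283e-04 = 2.281e-06 m.

value=2.281e-06 m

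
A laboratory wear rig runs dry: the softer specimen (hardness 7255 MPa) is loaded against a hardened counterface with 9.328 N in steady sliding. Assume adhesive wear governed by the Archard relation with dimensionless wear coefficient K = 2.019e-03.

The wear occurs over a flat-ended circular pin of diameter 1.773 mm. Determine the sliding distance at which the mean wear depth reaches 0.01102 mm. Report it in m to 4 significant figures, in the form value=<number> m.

Each operation maintains exact precision. Intermediate values are displayed rounded — rounded once at the end: four significant figures.
Convert: Hardness H = 7255 MPa = 7.255e+09 Pa.
Convert: Pin diameter d = 1.773 mm = 0.001773 m. Contact area A = π·d²/4 = π·(0.001773 m)²/4 = 2.469e-06 m².
Convert: Depth limit h_lim = 0.01102 mm = 1.102e-05 m.
SI base units throughout: W = 9.328 N, H = 7.255e+09 Pa, K = 2.019e-03.
Allowed volume V_lim = h_lim·A = 1.102e-05 · 2.469e-06 = 2.721e-11 m³.
Life L = V_lim·H/(K·W) = 2.721e-11 · 7.255e+09 / (2.019e-03 · 9.328) = 10.48 m.

value=10.48 m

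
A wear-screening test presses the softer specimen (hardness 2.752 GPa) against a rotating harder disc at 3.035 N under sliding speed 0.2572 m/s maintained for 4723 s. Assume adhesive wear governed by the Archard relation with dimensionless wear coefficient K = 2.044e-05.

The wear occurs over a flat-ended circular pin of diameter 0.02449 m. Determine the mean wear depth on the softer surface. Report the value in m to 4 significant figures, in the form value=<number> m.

The intermediates are printed rounded. Each operation runs at full float precision. Rounded just once, at 4 significant figures.
Path length L = v·t = 0.2572 m/s × 4723 s = 1215 m.
Hardness H = 2.752 GPa = 2.752e+09 Pa.
Contact area A = π·d²/4 = π·(0.02449 m)²/4 = 4.711e-04 m².
SI base units throughout: W = 3.035 N, H = 2.752e+09 Pa, K = 2.044e-05.
Archard volume V = K·W·L/H = 2.044e-05 · 3.035 · 1215 / 2.752e+09 = 2.738e-11 m³.
Wear depth h = V/A = 2.738e-11 / 4.711e-04 = 5.813e-08 m.

value=5.813e-08 m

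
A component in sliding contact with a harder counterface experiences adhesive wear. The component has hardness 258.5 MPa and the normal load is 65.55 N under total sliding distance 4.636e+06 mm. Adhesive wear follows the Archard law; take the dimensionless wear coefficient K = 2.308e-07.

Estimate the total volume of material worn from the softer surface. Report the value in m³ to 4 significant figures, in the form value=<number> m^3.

All working math maintains full precision, and intermediates are displayed rounded. Rounded once at the end to 4 significant digits.
Distance L = 4.636e+06 mm = 4636 m.
Hardness H = 258.5 MPa = 2.585e+08 Pa.
Collected in SI base units: W = 65.55 N, H = 2.585e+08 Pa, K = 2.308e-07.
Wear volume V = K·W·L/H = 2.308e-07 · 65.55 · 4636 / 2.585e+08 = 2.713e-10 m³.

value=2.713e-10 m^3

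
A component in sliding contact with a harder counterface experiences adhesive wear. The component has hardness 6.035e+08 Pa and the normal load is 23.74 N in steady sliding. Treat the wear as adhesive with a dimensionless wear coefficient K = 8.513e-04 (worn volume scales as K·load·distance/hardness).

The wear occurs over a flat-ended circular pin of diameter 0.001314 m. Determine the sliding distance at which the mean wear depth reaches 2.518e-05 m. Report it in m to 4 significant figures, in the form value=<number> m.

value=1.020 m

Intermediates are shown rounded. All arithmetic maintains exact precision; a lone final rounding to 4 significant digits.
Convert: Contact area A = π·d²/4 = π·(0.001314 m)²/4 = 1.356e-06 m².
SI base units throughout: W = 23.74 N, H = 6.035e+08 Pa, K = 8.513e-04.
Permissible volume V_lim = h_lim·A = 2.518e-05 · 1.356e-06 = 3.415e-11 m³.
Inverting, life L = V_lim·H/(K·W) = 3.415e-11 · 6.035e+08 / (8.513e-04 · 23.74) = 1.020 m.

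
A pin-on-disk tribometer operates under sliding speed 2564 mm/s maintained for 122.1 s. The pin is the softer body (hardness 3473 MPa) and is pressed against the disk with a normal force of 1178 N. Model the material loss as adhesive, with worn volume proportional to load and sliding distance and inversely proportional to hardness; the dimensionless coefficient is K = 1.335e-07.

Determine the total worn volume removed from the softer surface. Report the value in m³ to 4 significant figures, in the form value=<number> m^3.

value=1.418e-11 m^3

All arithmetic maintains exact precision — intermediate values appear rounded — one final rounding: four significant figures.
Sliding speed v = 2564 mm/s = 2.564 m/s. The distance L = v·t = 2.564 m/s × 122.1 s = 313.1 m.
Hardness H = 3473 MPa = 3.473e+09 Pa.
In SI base units: W = 1178 N, H = 3.473e+09 Pa, K = 1.335e-07.
Worn volume V = K·W·L/H = 1.335e-07 · 1178 · 313.1 / 3.473e+09 = 1.418e-11 m³.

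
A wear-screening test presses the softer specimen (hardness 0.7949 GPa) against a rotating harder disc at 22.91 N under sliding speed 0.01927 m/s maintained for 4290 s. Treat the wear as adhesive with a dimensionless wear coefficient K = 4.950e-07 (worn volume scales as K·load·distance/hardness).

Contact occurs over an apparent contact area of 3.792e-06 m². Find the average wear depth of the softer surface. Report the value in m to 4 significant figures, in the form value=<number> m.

value=3.110e-07 m

Intermediate values are displayed rounded. Every step carries exact precision, and rounded once at the end to 4 significant digits.
Distance covered L = v·t = 0.01927 m/s × 4290 s = 82.67 m.
Hardness H = 0.7949 GPa = 7.949e+08 Pa.
Collected in SI base units: W = 22.91 N, H = 7.949e+08 Pa, K = 4.950e-07.
By Archard's law, V = K·W·L/H = 4.950e-07 · 22.91 · 82.67 / 7.949e+08 = 1.179e-12 m³.
Depth of wear h = V/A = 1.179e-12 / 3.792e-06 = 3.110e-07 m.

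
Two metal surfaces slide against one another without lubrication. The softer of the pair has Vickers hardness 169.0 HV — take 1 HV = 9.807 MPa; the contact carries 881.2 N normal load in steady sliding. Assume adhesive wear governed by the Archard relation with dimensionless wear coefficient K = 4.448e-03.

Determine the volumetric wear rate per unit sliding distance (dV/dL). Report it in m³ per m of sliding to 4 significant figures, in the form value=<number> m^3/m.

Printed values are rounded; each operation holds full precision, and rounded just once: four significant digits.
Convert: Hardness H = 169.0 HV × 9.807 MPa/HV = 1657 MPa = 1.657e+09 Pa.
SI base units throughout: W = 881.2 N, H = 1.657e+09 Pa, K = 4.448e-03.
Rate of wear dV/dL = K·W/H: 4.448e-03 · 881.2 / 1.657e+09 = 2.365e-09 m³/m.

value=2.365e-09 m^3/m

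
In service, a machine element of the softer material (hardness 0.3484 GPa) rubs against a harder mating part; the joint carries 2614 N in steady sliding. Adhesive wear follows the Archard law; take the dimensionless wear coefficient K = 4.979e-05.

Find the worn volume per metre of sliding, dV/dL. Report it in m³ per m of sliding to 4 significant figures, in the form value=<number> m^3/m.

Quoted intermediates are rounded, and the computation runs at exact precision; rounded once at the end: four significant digits.
Convert: Hardness H = 0.3484 GPa = 3.484e+08 Pa.
Working in SI base units: W = 2614 N, H = 3.484e+08 Pa, K = 4.979e-05.
The wear rate dV/dL = K·W/H — distance-free: 4.979e-05 · 2614 / 3.484e+08 = 3.736e-10 m³/m.

value=3.736e-10 m^3/m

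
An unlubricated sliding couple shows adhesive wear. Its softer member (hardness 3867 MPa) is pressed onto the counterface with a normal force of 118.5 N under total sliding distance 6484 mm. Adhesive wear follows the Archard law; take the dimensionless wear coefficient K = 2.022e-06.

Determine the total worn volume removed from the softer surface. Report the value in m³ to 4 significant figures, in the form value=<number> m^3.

value=4.018e-13 m^3

Every step runs at exact precision; intermediates appear rounded; one last rounding: four significant digits.
Distance covered L = 6484 mm = 6.484 m.
Hardness H = 3867 MPa = 3.867e+09 Pa.
SI base units throughout: W = 118.5 N, H = 3.867e+09 Pa, K = 2.022e-06.
By Archard's law, V = K·W·L/H = 2.022e-06 · 118.5 · 6.484 / 3.867e+09 = 4.018e-13 m³.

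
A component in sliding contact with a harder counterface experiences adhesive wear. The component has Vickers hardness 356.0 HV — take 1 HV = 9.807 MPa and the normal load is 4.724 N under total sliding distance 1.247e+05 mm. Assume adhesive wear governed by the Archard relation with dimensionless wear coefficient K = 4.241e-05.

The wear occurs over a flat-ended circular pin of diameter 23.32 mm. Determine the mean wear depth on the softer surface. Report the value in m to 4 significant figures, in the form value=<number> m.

value=1.675e-08 m

Intermediate values are shown rounded — all working math maintains exact precision; rounded just once to four significant digits.
Convert: Total distance L = 1.247e+05 mm = 124.7 m.
Convert: Hardness H = 356.0 HV × 9.807 MPa/HV = 3491 MPa = 3.491e+09 Pa.
Convert: Pin diameter d = 23.32 mm = 0.02332 m. Contact area A = π·d²/4 = π·(0.02332 m)²/4 = 4.271e-04 m².
In SI base units, W = 4.724 N, H = 3.491e+09 Pa, K = 4.241e-05.
Archard volume V = K·W·L/H = 4.241e-05 · 4.724 · 124.7 / 3.491e+09 = 7.156e-12 m³.
Wear depth h = V/A = 7.156e-12 / 4.271e-04 = 1.675e-08 m.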